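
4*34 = 136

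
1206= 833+373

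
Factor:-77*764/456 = - 2^( -1)*3^( - 1 )*7^1*11^1*19^( - 1)*191^1 =- 14707/114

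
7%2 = 1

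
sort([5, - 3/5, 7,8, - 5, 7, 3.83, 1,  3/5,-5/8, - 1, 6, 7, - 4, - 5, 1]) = [  -  5, - 5, - 4, - 1, - 5/8, - 3/5,  3/5, 1, 1,  3.83, 5,6, 7, 7, 7,8] 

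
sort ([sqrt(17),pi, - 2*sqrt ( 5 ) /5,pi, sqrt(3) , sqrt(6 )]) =[ - 2*sqrt( 5)/5 , sqrt ( 3), sqrt ( 6 ), pi , pi, sqrt(17 )]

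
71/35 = 71/35 = 2.03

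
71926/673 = 71926/673 = 106.87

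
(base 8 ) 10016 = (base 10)4110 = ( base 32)40e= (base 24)736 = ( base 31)48i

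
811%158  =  21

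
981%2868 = 981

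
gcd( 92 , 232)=4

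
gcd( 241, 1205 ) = 241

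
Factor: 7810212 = 2^2 * 3^1 * 650851^1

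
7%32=7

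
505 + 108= 613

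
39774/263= 39774/263 =151.23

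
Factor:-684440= - 2^3 * 5^1*71^1*241^1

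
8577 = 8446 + 131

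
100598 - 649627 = -549029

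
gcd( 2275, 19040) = 35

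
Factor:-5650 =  - 2^1*5^2*113^1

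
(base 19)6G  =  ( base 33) 3V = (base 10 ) 130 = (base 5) 1010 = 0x82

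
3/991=3/991 = 0.00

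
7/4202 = 7/4202 = 0.00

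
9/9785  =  9/9785 = 0.00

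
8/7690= 4/3845 = 0.00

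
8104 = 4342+3762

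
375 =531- 156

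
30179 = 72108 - 41929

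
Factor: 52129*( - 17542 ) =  - 2^1 * 7^3*11^1*179^1*677^1 = - 914446918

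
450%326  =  124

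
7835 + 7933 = 15768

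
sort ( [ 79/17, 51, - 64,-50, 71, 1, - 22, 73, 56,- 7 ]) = [ - 64, - 50, - 22,-7,1,79/17, 51, 56, 71, 73 ] 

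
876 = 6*146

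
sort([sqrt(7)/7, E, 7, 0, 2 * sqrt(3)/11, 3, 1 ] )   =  [ 0 , 2* sqrt(3)/11,sqrt(7)/7, 1, E , 3,7]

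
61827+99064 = 160891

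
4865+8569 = 13434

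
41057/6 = 6842+5/6 = 6842.83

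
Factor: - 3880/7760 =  - 1/2= - 2^( - 1) 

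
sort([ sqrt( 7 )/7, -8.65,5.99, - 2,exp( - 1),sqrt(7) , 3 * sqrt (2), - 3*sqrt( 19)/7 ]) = [-8.65, - 2, - 3 * sqrt( 19)/7, exp( - 1),sqrt( 7) /7,sqrt(7), 3*sqrt( 2),  5.99] 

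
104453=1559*67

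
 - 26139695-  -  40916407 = 14776712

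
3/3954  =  1/1318 =0.00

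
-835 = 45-880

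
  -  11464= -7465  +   - 3999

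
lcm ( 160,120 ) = 480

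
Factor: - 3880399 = -23^1*168713^1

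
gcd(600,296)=8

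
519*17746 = 9210174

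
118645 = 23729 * 5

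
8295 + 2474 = 10769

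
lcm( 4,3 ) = 12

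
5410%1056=130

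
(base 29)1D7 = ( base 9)1611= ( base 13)733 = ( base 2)10011001001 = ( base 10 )1225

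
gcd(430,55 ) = 5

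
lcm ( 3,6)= 6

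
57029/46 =1239 + 35/46 = 1239.76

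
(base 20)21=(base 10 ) 41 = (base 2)101001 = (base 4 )221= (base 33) 18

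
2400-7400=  - 5000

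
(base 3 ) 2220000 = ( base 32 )21Q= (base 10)2106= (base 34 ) 1RW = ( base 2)100000111010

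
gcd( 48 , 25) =1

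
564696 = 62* 9108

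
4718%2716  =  2002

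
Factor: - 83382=  -  2^1 * 3^1*13^1*1069^1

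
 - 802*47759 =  - 38302718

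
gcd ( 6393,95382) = 3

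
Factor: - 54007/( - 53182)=2^( - 1 ) * 53^1 *1019^1*26591^( -1 ) 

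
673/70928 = 673/70928 = 0.01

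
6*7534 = 45204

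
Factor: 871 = 13^1*67^1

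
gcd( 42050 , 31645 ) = 5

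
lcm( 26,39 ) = 78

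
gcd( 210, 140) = 70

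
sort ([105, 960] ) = [ 105, 960]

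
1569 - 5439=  - 3870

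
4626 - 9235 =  - 4609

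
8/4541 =8/4541=0.00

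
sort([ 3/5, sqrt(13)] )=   [ 3/5, sqrt( 13 )]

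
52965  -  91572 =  - 38607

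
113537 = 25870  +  87667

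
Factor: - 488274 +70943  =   - 417331=- 417331^1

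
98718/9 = 32906/3 = 10968.67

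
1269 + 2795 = 4064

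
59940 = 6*9990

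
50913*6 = 305478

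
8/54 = 4/27  =  0.15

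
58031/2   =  29015+1/2 = 29015.50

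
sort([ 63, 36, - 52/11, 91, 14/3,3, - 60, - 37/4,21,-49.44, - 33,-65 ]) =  [ - 65, - 60, - 49.44,- 33, - 37/4,-52/11, 3,14/3, 21,36,63,  91] 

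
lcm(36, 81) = 324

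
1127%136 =39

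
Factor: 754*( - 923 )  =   - 2^1* 13^2*29^1*71^1 = - 695942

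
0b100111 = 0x27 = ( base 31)18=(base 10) 39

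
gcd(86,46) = 2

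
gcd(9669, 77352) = 9669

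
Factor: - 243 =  - 3^5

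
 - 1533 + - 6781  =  -8314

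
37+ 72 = 109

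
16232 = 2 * 8116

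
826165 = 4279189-3453024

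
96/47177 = 96/47177 = 0.00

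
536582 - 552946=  - 16364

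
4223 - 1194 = 3029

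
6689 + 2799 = 9488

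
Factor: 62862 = 2^1 * 3^1*10477^1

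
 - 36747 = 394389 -431136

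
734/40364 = 367/20182 = 0.02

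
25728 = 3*8576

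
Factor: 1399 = 1399^1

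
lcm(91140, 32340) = 1002540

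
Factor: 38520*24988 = 962537760= 2^5*3^2*5^1*107^1*6247^1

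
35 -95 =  - 60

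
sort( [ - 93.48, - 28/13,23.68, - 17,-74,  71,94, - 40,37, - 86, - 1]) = [ - 93.48, - 86,-74, - 40, - 17, - 28/13, - 1,23.68,37,71, 94]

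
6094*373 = 2273062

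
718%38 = 34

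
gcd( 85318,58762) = 2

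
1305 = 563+742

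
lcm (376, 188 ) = 376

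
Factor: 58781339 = 277^1 * 212207^1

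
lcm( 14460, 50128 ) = 751920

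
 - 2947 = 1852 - 4799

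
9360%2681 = 1317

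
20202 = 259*78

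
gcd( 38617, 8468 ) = 73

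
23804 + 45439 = 69243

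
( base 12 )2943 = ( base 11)3677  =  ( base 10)4803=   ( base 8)11303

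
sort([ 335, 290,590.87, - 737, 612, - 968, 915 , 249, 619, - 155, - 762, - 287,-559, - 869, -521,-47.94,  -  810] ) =[ - 968,  -  869,-810, - 762 , - 737,-559  , - 521, - 287, - 155, - 47.94, 249,  290, 335, 590.87, 612, 619, 915] 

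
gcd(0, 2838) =2838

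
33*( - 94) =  - 3102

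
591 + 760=1351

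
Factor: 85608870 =2^1 * 3^1*5^1 * 19^1* 29^1*5179^1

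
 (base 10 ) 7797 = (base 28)9qd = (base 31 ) 83g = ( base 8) 17165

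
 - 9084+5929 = -3155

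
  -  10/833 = -10/833 = -0.01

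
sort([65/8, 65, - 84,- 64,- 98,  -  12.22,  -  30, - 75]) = [ - 98,-84, - 75, - 64, - 30, - 12.22,  65/8, 65] 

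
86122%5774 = 5286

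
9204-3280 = 5924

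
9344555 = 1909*4895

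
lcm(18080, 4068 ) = 162720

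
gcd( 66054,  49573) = 1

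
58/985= 58/985 = 0.06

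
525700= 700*751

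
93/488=93/488 = 0.19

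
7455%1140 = 615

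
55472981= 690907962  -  635434981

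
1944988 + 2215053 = 4160041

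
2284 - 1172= 1112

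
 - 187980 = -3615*52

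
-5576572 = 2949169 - 8525741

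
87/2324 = 87/2324 =0.04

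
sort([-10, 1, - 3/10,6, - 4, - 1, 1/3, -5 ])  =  [ - 10,-5, - 4, - 1, - 3/10,1/3,1 , 6 ] 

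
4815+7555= 12370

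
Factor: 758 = 2^1*379^1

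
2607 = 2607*1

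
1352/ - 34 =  - 676/17 = - 39.76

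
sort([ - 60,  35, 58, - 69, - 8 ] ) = [ - 69, - 60, - 8, 35, 58]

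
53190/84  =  633 + 3/14 = 633.21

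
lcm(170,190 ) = 3230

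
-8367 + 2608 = -5759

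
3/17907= 1/5969 = 0.00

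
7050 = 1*7050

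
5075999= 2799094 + 2276905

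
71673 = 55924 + 15749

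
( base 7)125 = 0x44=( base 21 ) 35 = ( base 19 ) 3b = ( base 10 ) 68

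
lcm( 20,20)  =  20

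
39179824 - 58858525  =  -19678701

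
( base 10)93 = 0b1011101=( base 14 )69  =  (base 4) 1131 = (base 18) 53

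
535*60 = 32100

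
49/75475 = 49/75475 = 0.00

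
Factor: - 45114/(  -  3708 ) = 2^( - 1)*3^(-1 )*73^1 = 73/6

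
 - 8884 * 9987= - 88724508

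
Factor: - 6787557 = -3^4 *7^1* 11971^1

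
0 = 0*615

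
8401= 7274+1127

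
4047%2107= 1940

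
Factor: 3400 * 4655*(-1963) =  - 31068401000 = - 2^3*5^3*7^2*13^1*17^1 * 19^1*151^1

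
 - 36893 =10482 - 47375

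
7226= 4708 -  - 2518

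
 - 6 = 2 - 8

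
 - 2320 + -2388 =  - 4708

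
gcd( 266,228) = 38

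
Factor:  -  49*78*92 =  - 351624=- 2^3*3^1*7^2*13^1*23^1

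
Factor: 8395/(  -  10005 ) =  - 73/87 = - 3^( - 1) * 29^( - 1) * 73^1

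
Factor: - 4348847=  - 167^1*26041^1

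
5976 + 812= 6788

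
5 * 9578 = 47890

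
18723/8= 18723/8 =2340.38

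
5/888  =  5/888 =0.01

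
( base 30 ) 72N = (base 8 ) 14357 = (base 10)6383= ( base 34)5hp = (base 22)d43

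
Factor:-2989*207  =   - 618723 = - 3^2*7^2*23^1*61^1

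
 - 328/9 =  - 37 + 5/9 = - 36.44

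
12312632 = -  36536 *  (-337) 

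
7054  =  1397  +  5657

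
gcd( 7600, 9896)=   8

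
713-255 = 458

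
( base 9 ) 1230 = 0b1110010110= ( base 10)918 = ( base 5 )12133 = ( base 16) 396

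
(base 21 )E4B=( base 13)2b13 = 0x187D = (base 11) 478a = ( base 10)6269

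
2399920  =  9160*262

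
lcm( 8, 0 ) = 0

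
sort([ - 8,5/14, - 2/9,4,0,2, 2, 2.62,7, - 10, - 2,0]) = [ - 10,  -  8, - 2,  -  2/9, 0 , 0, 5/14,2,2 , 2.62, 4,7 ]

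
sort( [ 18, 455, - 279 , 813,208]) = [ - 279, 18,  208, 455, 813]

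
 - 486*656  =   - 318816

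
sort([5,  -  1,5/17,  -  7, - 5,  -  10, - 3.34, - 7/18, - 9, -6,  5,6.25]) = [  -  10, -9, - 7,  -  6, - 5,-3.34,-1, - 7/18,5/17, 5,5,6.25]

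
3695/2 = 3695/2 = 1847.50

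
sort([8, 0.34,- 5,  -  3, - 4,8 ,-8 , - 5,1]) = [  -  8, - 5, - 5, - 4,-3,0.34,1,8, 8] 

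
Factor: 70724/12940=17681/3235= 5^( - 1 ) * 647^ ( - 1)*17681^1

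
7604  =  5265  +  2339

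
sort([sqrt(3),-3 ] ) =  [ - 3, sqrt( 3 ) ] 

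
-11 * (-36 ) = 396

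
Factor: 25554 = 2^1 * 3^1 * 4259^1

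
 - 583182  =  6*( - 97197 )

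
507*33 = 16731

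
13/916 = 13/916 = 0.01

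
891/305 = 891/305 = 2.92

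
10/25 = 2/5=0.40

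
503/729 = 503/729 = 0.69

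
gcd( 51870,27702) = 114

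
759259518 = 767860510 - 8600992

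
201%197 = 4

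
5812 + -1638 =4174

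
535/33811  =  535/33811 = 0.02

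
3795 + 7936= 11731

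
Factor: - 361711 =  - 7^1*51673^1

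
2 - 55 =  - 53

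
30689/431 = 30689/431 = 71.20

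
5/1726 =5/1726= 0.00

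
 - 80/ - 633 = 80/633 = 0.13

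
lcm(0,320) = 0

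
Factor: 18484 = 2^2*4621^1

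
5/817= 5/817 = 0.01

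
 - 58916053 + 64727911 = 5811858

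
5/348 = 5/348 = 0.01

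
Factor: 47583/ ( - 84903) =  - 3^1*7^( - 1 )*13^(-1 )*17^1 = -51/91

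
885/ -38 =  - 24  +  27/38 = -23.29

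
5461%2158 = 1145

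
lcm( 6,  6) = 6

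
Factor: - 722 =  - 2^1*19^2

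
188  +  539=727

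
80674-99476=-18802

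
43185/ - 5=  -8637/1 = -8637.00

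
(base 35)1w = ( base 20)37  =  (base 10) 67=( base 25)2H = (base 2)1000011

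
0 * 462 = 0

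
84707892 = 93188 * 909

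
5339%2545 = 249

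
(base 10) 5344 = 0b1010011100000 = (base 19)EF5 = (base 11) 4019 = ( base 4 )1103200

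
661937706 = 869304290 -207366584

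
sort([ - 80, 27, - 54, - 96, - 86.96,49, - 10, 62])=[ - 96,-86.96, - 80, - 54, - 10,27, 49,  62 ]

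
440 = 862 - 422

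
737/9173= 737/9173 = 0.08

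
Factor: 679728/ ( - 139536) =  - 833/171  =  -  3^( - 2 )*7^2*17^1*19^ ( -1 ) 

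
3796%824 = 500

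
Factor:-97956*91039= -2^2*3^3*13^1*47^1*149^1*907^1 = - 8917816284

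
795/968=795/968 = 0.82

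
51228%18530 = 14168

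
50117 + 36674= 86791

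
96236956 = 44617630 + 51619326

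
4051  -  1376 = 2675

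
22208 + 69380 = 91588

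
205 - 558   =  - 353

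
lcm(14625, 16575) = 248625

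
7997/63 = 126+59/63 = 126.94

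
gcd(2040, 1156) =68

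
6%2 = 0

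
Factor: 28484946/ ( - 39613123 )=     -  2^1 *3^6* 7^1 * 11^(  -  1)*2791^1*3601193^( - 1) 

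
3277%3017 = 260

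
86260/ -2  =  -43130 + 0/1 = -43130.00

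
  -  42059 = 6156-48215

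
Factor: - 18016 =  - 2^5 *563^1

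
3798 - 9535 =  - 5737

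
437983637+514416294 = 952399931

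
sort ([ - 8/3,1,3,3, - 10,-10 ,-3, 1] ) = [-10, - 10, - 3, - 8/3,1, 1, 3, 3] 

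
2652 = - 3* ( - 884 )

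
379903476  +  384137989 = 764041465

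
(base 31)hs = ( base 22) 135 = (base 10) 555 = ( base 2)1000101011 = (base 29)j4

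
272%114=44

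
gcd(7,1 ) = 1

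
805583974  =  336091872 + 469492102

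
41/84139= 41/84139 = 0.00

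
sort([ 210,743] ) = [ 210,743] 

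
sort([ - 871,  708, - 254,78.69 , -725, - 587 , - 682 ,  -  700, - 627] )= [ - 871 , - 725, - 700, - 682 ,  -  627, - 587,-254,78.69,708] 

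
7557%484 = 297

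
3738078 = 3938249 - 200171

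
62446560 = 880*70962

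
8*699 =5592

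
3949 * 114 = 450186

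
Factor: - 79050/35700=-2^( -1) *7^(-1 )*31^1 = - 31/14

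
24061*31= 745891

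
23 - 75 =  - 52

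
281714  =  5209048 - 4927334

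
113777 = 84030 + 29747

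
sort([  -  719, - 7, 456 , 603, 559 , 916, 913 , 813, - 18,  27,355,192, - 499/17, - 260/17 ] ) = [ - 719, - 499/17,-18, - 260/17, - 7,  27,  192, 355,456,559, 603, 813, 913,916 ] 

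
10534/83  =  10534/83 =126.92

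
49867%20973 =7921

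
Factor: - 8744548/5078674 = -4372274/2539337 = -2^1 * 83^1 * 26339^1* 2539337^(-1 ) 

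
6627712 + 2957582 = 9585294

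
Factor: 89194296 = 2^3*3^1*3716429^1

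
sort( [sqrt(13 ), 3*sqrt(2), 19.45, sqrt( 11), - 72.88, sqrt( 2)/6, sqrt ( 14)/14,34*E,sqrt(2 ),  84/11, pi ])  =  [ - 72.88, sqrt(2 )/6, sqrt(14)/14, sqrt(2 ), pi,sqrt(11), sqrt(13 ) , 3*sqrt ( 2),84/11,19.45, 34*E ] 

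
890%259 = 113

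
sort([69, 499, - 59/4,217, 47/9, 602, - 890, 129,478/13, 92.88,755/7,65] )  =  [ - 890,  -  59/4,47/9, 478/13,65,69, 92.88, 755/7, 129, 217, 499,602]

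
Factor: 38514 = 2^1*3^1 * 7^2 * 131^1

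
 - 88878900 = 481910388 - 570789288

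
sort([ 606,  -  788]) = [ - 788, 606]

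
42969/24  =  14323/8 =1790.38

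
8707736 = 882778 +7824958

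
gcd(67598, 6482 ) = 926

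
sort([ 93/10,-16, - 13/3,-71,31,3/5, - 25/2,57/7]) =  [ - 71,- 16, - 25/2, - 13/3, 3/5,57/7, 93/10,31 ]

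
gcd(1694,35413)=7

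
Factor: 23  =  23^1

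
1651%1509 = 142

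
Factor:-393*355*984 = -137282760 = -  2^3*3^2*5^1*41^1*71^1*131^1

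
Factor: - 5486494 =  - 2^1*13^1*89^1*2371^1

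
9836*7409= 72874924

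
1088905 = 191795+897110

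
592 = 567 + 25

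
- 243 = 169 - 412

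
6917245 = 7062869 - 145624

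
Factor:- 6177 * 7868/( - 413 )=6942948/59 = 2^2*3^1*29^1 * 59^(-1 ) * 71^1* 281^1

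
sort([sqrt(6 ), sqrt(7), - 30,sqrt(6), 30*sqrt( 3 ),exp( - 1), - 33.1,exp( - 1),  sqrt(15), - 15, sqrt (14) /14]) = [ - 33.1, - 30,  -  15, sqrt ( 14)/14,exp(-1), exp ( - 1), sqrt( 6 ),sqrt(6 ),sqrt( 7 ),sqrt(15),30*sqrt (3)] 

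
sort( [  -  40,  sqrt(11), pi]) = [ - 40,  pi, sqrt( 11)]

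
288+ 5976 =6264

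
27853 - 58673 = - 30820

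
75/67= 1 + 8/67 = 1.12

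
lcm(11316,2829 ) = 11316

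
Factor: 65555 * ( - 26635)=-1746057425 = - 5^2*7^2*761^1*1873^1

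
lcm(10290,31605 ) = 442470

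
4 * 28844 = 115376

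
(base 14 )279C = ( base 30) 7N8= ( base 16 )1b56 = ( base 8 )15526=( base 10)6998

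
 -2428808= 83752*(-29)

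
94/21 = 4 + 10/21 = 4.48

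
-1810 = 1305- 3115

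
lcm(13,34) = 442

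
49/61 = 49/61 = 0.80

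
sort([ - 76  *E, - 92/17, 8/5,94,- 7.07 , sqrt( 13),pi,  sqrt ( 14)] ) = [-76*E, - 7.07, - 92/17, 8/5 , pi,sqrt ( 13), sqrt( 14), 94 ]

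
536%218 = 100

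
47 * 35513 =1669111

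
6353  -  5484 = 869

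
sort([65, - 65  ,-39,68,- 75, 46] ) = [ - 75, - 65, - 39,46,  65, 68 ] 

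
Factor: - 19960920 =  - 2^3*3^2 *5^1 * 7^1*89^2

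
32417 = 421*77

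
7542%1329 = 897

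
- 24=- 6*4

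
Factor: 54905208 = 2^3*3^1*313^1*7309^1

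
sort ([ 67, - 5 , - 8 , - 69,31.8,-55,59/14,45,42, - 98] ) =[ - 98,-69,-55,  -  8, - 5,59/14,31.8,42,45,67 ]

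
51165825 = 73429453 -22263628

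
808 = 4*202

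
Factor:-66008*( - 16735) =1104643880 = 2^3*5^1*37^1*223^1*3347^1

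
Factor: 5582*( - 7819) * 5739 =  - 2^1*3^1 * 7^1*1117^1 *1913^1*2791^1 = -  250482431262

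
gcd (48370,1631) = 7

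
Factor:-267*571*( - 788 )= 2^2*3^1*89^1*197^1*571^1 = 120136116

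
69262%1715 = 662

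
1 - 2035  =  -2034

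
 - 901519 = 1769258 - 2670777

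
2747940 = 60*45799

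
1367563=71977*19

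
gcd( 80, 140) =20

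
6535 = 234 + 6301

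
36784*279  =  10262736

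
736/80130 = 368/40065  =  0.01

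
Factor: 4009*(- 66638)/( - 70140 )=2^(- 1 )*3^( - 1)*5^( - 1)*7^( - 1)* 11^1*13^1 * 19^1*167^( - 1)* 211^1*233^1 = 133575871/35070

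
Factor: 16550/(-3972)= - 25/6 = -2^(  -  1) * 3^( - 1)*5^2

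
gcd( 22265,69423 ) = 73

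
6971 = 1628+5343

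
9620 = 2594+7026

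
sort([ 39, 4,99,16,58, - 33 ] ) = [ - 33,4,16,39,58, 99]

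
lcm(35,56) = 280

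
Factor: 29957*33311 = 997897627 =29^1*1033^1*33311^1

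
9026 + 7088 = 16114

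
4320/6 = 720 = 720.00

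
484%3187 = 484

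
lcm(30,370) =1110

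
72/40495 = 72/40495 = 0.00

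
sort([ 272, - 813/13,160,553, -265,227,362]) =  [ - 265,-813/13,  160, 227, 272,362, 553 ]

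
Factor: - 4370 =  - 2^1* 5^1 * 19^1*23^1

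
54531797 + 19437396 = 73969193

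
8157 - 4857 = 3300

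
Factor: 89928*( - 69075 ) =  - 2^3*3^4 * 5^2*307^1* 1249^1 = - 6211776600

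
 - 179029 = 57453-236482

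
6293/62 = 203/2 = 101.50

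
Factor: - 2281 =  - 2281^1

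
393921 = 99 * 3979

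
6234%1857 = 663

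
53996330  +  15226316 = 69222646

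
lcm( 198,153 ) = 3366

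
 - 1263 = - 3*421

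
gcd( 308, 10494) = 22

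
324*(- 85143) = -27586332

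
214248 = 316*678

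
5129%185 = 134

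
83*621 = 51543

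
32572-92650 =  - 60078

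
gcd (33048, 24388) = 4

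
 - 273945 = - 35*7827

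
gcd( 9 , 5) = 1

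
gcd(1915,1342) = 1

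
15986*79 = 1262894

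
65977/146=451 + 131/146 = 451.90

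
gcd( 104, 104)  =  104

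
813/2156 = 813/2156 = 0.38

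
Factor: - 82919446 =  - 2^1*41459723^1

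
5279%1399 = 1082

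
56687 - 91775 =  - 35088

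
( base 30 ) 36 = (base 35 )2Q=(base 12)80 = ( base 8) 140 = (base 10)96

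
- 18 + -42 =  - 60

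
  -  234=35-269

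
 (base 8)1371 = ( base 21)1F5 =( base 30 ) pb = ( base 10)761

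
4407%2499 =1908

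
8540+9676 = 18216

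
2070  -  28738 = - 26668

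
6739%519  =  511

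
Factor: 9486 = 2^1*3^2*17^1 * 31^1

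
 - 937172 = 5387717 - 6324889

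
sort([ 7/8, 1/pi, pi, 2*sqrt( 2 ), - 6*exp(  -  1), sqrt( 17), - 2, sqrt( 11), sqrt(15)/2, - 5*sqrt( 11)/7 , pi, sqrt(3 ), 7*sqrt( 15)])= [ - 5*sqrt( 11) /7, - 6*exp ( - 1), - 2, 1/pi , 7/8,sqrt(3 ), sqrt( 15)/2, 2*sqrt (2 ), pi, pi, sqrt(11 ), sqrt( 17 ), 7*sqrt( 15)] 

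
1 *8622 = 8622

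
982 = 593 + 389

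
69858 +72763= 142621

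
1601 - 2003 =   -  402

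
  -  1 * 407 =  - 407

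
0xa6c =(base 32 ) 2jc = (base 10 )2668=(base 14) D88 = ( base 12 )1664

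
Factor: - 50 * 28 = -1400 = -  2^3*5^2*7^1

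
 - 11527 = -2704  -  8823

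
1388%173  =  4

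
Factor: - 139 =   -  139^1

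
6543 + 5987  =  12530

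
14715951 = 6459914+8256037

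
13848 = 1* 13848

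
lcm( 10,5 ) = 10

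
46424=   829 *56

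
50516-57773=- 7257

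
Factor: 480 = 2^5*3^1*5^1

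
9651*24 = 231624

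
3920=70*56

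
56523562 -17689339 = 38834223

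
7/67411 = 7/67411  =  0.00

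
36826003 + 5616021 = 42442024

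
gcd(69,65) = 1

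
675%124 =55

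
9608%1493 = 650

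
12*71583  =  858996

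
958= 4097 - 3139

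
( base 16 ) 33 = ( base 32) 1j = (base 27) 1o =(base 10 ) 51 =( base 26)1P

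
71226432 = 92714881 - 21488449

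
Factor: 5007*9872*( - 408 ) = -2^7*3^2*17^1*617^1*1669^1 = - 20167074432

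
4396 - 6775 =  - 2379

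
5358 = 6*893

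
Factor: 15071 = 7^1*2153^1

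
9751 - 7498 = 2253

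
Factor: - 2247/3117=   -  749/1039 = - 7^1*107^1 * 1039^( - 1)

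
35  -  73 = -38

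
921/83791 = 921/83791 = 0.01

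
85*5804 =493340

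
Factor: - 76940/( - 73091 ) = 2^2*5^1 * 3847^1*73091^( - 1) 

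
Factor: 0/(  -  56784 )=0 = 0^1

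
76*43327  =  3292852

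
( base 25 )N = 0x17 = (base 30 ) N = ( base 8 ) 27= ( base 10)23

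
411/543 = 137/181 = 0.76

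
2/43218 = 1/21609 = 0.00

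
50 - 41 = 9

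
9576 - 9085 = 491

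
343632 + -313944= 29688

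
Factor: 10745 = 5^1*7^1*307^1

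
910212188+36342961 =946555149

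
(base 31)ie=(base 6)2352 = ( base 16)23c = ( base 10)572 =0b1000111100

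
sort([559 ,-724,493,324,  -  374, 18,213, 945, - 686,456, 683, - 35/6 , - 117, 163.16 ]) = [-724, - 686, - 374, - 117, - 35/6,18,163.16, 213,324,456,493,559,683, 945] 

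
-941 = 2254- 3195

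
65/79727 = 65/79727 = 0.00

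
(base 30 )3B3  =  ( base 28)3O9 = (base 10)3033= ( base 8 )5731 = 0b101111011001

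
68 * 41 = 2788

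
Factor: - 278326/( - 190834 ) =439/301 =7^( - 1)*43^(  -  1) * 439^1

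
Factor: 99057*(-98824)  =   - 9789208968 = - 2^3 * 3^1 * 7^1*11^1 * 53^1*89^1*  1123^1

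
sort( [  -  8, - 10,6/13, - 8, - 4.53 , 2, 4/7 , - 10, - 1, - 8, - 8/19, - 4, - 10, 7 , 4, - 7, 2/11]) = [ - 10, -10 , - 10,- 8, - 8,  -  8,-7, - 4.53, - 4, - 1, - 8/19, 2/11,6/13,4/7, 2,  4,7] 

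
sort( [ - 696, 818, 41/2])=[ - 696, 41/2 , 818 ] 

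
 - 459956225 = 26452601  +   - 486408826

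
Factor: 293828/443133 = 2^2*3^( - 2 ) * 17^1 * 29^1*53^( - 1 )*149^1*929^( - 1)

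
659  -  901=- 242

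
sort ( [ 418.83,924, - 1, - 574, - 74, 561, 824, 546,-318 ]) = [- 574, - 318,-74, - 1,  418.83,546,  561,  824,  924]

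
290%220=70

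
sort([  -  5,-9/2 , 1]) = [ - 5, - 9/2, 1] 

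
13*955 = 12415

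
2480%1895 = 585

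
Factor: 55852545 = 3^1*5^1*7^1*31^1 *17159^1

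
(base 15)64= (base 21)4A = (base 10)94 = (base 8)136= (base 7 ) 163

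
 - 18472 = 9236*( - 2 ) 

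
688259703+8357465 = 696617168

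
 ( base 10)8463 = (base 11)63A4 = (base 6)103103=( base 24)EGF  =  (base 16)210F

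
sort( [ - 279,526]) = [ -279,526]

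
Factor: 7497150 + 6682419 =3^1*23^1*89^1*2309^1 = 14179569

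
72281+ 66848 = 139129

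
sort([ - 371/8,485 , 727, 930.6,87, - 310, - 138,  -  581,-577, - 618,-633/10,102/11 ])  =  [-618, - 581, - 577,  -  310, - 138, - 633/10,-371/8,102/11,87 , 485,727 , 930.6] 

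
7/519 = 7/519 = 0.01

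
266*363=96558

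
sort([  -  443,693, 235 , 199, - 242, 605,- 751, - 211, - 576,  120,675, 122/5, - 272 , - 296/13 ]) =[ - 751, - 576, - 443, - 272,-242, - 211, - 296/13, 122/5,120, 199, 235, 605,675, 693] 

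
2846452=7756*367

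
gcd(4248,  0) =4248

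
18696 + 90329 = 109025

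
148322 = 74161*2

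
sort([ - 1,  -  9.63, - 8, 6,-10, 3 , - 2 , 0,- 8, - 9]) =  [ - 10, - 9.63, - 9, -8, - 8, -2, - 1, 0 , 3, 6]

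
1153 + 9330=10483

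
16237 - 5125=11112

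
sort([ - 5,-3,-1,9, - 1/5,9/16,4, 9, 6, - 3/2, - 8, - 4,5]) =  [ - 8, - 5,-4, - 3,-3/2 , -1,  -  1/5, 9/16,4, 5 , 6,9,9 ]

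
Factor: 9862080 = 2^6*3^1*5^1*10273^1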